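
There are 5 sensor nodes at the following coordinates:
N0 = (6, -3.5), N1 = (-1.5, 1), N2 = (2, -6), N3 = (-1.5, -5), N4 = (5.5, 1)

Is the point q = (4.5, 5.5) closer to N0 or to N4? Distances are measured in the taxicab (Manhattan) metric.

d(q,N0) = |4.5−6| + |5.5−(-3.5)| = 1.5 + 9 = 10.5
d(q,N4) = |4.5−5.5| + |5.5−1| = 1 + 4.5 = 5.5
10.5 > 5.5, so N4 is closer.

N4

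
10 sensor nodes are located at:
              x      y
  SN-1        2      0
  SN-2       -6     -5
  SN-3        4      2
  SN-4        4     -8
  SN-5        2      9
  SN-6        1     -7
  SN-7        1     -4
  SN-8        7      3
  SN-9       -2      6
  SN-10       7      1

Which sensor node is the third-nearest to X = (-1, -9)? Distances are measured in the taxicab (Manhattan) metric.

SN-7

d(X, SN-1) = |-1−2| + |-9−0| = 3 + 9 = 12
d(X, SN-2) = |-1−(-6)| + |-9−(-5)| = 5 + 4 = 9
d(X, SN-3) = |-1−4| + |-9−2| = 5 + 11 = 16
d(X, SN-4) = |-1−4| + |-9−(-8)| = 5 + 1 = 6
d(X, SN-5) = |-1−2| + |-9−9| = 3 + 18 = 21
d(X, SN-6) = |-1−1| + |-9−(-7)| = 2 + 2 = 4
d(X, SN-7) = |-1−1| + |-9−(-4)| = 2 + 5 = 7
d(X, SN-8) = |-1−7| + |-9−3| = 8 + 12 = 20
d(X, SN-9) = |-1−(-2)| + |-9−6| = 1 + 15 = 16
d(X, SN-10) = |-1−7| + |-9−1| = 8 + 10 = 18
Sorted ascending: SN-6, SN-4, SN-7, SN-2, … — the third-nearest is SN-7.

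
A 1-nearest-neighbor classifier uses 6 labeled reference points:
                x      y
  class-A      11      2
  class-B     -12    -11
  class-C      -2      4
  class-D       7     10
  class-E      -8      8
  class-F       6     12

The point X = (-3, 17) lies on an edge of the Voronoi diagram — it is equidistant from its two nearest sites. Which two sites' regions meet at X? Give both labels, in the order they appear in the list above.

class-E and class-F

Squared distances from X to each site:
d²(X, class-A) = (-3−11)² + (17−2)² = 196 + 225 = 421
d²(X, class-B) = (-3−(-12))² + (17−(-11))² = 81 + 784 = 865
d²(X, class-C) = (-3−(-2))² + (17−4)² = 1 + 169 = 170
d²(X, class-D) = (-3−7)² + (17−10)² = 100 + 49 = 149
d²(X, class-E) = (-3−(-8))² + (17−8)² = 25 + 81 = 106
d²(X, class-F) = (-3−6)² + (17−12)² = 81 + 25 = 106
X is equidistant from class-E and class-F (both at squared distance 106), and every other site is strictly farther — so X lies on the class-E–class-F Voronoi edge.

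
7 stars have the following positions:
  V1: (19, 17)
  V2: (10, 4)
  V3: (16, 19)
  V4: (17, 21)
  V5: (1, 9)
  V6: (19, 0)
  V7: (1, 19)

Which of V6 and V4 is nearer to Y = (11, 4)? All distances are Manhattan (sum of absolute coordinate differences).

V6

d(Y,V6) = |11−19| + |4−0| = 8 + 4 = 12
d(Y,V4) = |11−17| + |4−21| = 6 + 17 = 23
12 < 23, so V6 is closer.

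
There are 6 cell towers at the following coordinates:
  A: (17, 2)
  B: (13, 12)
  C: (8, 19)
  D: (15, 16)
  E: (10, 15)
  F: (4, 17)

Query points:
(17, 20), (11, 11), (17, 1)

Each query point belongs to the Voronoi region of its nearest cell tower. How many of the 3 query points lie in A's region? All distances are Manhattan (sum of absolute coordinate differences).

1

(17, 20) — d to each: A:18, B:12, C:10, D:6, E:12, F:16 → nearest is D
(11, 11) — d to each: A:15, B:3, C:11, D:9, E:5, F:13 → nearest is B
(17, 1) — d to each: A:1, B:15, C:27, D:17, E:21, F:29 → nearest is A
1 of the 3 points has A as nearest.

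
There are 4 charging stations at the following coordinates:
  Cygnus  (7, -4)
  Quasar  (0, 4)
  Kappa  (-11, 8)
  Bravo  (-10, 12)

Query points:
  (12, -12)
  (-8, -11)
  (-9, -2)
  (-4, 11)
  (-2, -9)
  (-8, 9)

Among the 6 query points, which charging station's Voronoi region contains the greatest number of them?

(12, -12) — d² to each: Cygnus:89, Quasar:400, Kappa:929, Bravo:1060 → nearest is Cygnus
(-8, -11) — d² to each: Cygnus:274, Quasar:289, Kappa:370, Bravo:533 → nearest is Cygnus
(-9, -2) — d² to each: Cygnus:260, Quasar:117, Kappa:104, Bravo:197 → nearest is Kappa
(-4, 11) — d² to each: Cygnus:346, Quasar:65, Kappa:58, Bravo:37 → nearest is Bravo
(-2, -9) — d² to each: Cygnus:106, Quasar:173, Kappa:370, Bravo:505 → nearest is Cygnus
(-8, 9) — d² to each: Cygnus:394, Quasar:89, Kappa:10, Bravo:13 → nearest is Kappa
Tally — Cygnus:3, Kappa:2, Bravo:1. Cygnus captures the most (3).

Cygnus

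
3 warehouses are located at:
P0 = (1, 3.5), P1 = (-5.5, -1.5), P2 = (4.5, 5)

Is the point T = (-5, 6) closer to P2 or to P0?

P0

Compare squared distances:
|TP2|² = (-5−4.5)² + (6−5)² = 90.25 + 1 = 91.25
|TP0|² = (-5−1)² + (6−3.5)² = 36 + 6.25 = 42.25
91.25 > 42.25, so P0 is closer.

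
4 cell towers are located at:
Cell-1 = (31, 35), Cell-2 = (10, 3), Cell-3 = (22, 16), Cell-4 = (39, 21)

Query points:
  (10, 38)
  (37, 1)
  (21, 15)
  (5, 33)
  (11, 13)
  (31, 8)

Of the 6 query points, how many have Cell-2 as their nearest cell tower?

(10, 38) — d² to each: Cell-1:450, Cell-2:1225, Cell-3:628, Cell-4:1130 → nearest is Cell-1
(37, 1) — d² to each: Cell-1:1192, Cell-2:733, Cell-3:450, Cell-4:404 → nearest is Cell-4
(21, 15) — d² to each: Cell-1:500, Cell-2:265, Cell-3:2, Cell-4:360 → nearest is Cell-3
(5, 33) — d² to each: Cell-1:680, Cell-2:925, Cell-3:578, Cell-4:1300 → nearest is Cell-3
(11, 13) — d² to each: Cell-1:884, Cell-2:101, Cell-3:130, Cell-4:848 → nearest is Cell-2
(31, 8) — d² to each: Cell-1:729, Cell-2:466, Cell-3:145, Cell-4:233 → nearest is Cell-3
1 of the 6 points has Cell-2 as nearest.

1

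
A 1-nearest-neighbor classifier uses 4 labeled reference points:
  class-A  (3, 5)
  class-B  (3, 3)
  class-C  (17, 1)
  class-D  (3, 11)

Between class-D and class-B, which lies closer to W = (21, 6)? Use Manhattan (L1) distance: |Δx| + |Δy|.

class-B

d(W, class-D) = |21−3| + |6−11| = 18 + 5 = 23
d(W, class-B) = |21−3| + |6−3| = 18 + 3 = 21
23 > 21, so class-B is closer.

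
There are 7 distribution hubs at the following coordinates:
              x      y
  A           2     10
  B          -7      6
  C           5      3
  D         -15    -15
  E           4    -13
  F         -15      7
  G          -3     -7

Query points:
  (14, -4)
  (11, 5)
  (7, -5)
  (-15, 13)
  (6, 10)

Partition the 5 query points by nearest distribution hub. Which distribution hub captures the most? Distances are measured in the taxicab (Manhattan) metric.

(14, -4) — d to each: A:26, B:31, C:16, D:40, E:19, F:40, G:20 → nearest is C
(11, 5) — d to each: A:14, B:19, C:8, D:46, E:25, F:28, G:26 → nearest is C
(7, -5) — d to each: A:20, B:25, C:10, D:32, E:11, F:34, G:12 → nearest is C
(-15, 13) — d to each: A:20, B:15, C:30, D:28, E:45, F:6, G:32 → nearest is F
(6, 10) — d to each: A:4, B:17, C:8, D:46, E:25, F:24, G:26 → nearest is A
Tally — A:1, C:3, F:1. C captures the most (3).

C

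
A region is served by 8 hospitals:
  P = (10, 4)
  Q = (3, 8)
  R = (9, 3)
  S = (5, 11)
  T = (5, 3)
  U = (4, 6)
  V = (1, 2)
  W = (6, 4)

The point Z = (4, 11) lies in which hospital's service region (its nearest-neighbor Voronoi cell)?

S

Since √ is increasing, it suffices to compare squared distances:
|ZP|² = 36 + 49 = 85
|ZQ|² = 1 + 9 = 10
|ZR|² = 25 + 64 = 89
|ZS|² = 1 + 0 = 1
|ZT|² = 1 + 64 = 65
|ZU|² = 0 + 25 = 25
|ZV|² = 9 + 81 = 90
|ZW|² = 4 + 49 = 53
The smallest is to S, so Z lies in the Voronoi region of S.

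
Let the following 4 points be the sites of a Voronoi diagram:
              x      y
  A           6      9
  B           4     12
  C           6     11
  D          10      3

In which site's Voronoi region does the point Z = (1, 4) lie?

A

Squared Euclidean distances:
|ZA|² = 25 + 25 = 50
|ZB|² = 9 + 64 = 73
|ZC|² = 25 + 49 = 74
|ZD|² = 81 + 1 = 82
A is nearest.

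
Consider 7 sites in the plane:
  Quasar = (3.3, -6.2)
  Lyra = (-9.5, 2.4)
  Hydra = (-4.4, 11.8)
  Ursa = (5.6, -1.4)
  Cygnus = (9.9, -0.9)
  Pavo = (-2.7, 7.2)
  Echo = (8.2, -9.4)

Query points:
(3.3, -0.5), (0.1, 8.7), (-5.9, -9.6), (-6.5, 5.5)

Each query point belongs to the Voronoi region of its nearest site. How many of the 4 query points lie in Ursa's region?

1

(3.3, -0.5) — d² to each: Quasar:32.49, Lyra:172.25, Hydra:210.58, Ursa:6.1, Cygnus:43.72, Pavo:95.29, Echo:103.22 → nearest is Ursa
(0.1, 8.7) — d² to each: Quasar:232.25, Lyra:131.85, Hydra:29.86, Ursa:132.26, Cygnus:188.2, Pavo:10.09, Echo:393.22 → nearest is Pavo
(-5.9, -9.6) — d² to each: Quasar:96.2, Lyra:156.96, Hydra:460.21, Ursa:199.49, Cygnus:325.33, Pavo:292.48, Echo:198.85 → nearest is Quasar
(-6.5, 5.5) — d² to each: Quasar:232.93, Lyra:18.61, Hydra:44.1, Ursa:194.02, Cygnus:309.92, Pavo:17.33, Echo:438.1 → nearest is Pavo
1 of the 4 points has Ursa as nearest.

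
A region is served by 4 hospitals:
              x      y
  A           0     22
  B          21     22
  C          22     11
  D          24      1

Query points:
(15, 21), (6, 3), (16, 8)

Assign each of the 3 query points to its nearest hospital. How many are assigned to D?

0

(15, 21) — d² to each: A:226, B:37, C:149, D:481 → nearest is B
(6, 3) — d² to each: A:397, B:586, C:320, D:328 → nearest is C
(16, 8) — d² to each: A:452, B:221, C:45, D:113 → nearest is C
0 of the 3 points have D as nearest.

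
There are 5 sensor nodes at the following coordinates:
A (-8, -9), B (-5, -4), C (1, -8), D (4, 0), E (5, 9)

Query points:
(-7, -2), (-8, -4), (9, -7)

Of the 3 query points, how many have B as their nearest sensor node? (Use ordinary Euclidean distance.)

2

(-7, -2) — d² to each: A:50, B:8, C:100, D:125, E:265 → nearest is B
(-8, -4) — d² to each: A:25, B:9, C:97, D:160, E:338 → nearest is B
(9, -7) — d² to each: A:293, B:205, C:65, D:74, E:272 → nearest is C
2 of the 3 points have B as nearest.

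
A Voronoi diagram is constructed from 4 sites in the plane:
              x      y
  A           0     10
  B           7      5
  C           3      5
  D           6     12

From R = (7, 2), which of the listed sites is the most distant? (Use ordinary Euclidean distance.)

A

Compare squared distances (the ordering matches that of the actual distances):
|RA|² = 49 + 64 = 113
|RB|² = 0 + 9 = 9
|RC|² = 16 + 9 = 25
|RD|² = 1 + 100 = 101
The largest is to A.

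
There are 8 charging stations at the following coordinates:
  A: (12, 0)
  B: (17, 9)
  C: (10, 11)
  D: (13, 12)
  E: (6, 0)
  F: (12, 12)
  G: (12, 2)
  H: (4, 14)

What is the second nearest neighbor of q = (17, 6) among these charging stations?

Squared Euclidean distances:
|qA|² = (17−12)² + (6−0)² = 25 + 36 = 61
|qB|² = (17−17)² + (6−9)² = 0 + 9 = 9
|qC|² = (17−10)² + (6−11)² = 49 + 25 = 74
|qD|² = (17−13)² + (6−12)² = 16 + 36 = 52
|qE|² = (17−6)² + (6−0)² = 121 + 36 = 157
|qF|² = (17−12)² + (6−12)² = 25 + 36 = 61
|qG|² = (17−12)² + (6−2)² = 25 + 16 = 41
|qH|² = (17−4)² + (6−14)² = 169 + 64 = 233
Sorted ascending: B, G, D, … — the second-nearest is G.

G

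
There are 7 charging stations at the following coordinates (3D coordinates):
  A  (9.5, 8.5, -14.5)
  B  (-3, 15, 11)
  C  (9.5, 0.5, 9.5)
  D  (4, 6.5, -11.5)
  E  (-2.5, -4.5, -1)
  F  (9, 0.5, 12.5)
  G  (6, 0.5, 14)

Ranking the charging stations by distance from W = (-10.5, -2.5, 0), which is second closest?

D

Compare squared distances (the ordering matches that of the actual distances):
|WA|² = (-10.5−9.5)² + (-2.5−8.5)² + (0−(-14.5))² = 400 + 121 + 210.25 = 731.25
|WB|² = (-10.5−(-3))² + (-2.5−15)² + (0−11)² = 56.25 + 306.25 + 121 = 483.5
|WC|² = (-10.5−9.5)² + (-2.5−0.5)² + (0−9.5)² = 400 + 9 + 90.25 = 499.25
|WD|² = (-10.5−4)² + (-2.5−6.5)² + (0−(-11.5))² = 210.25 + 81 + 132.25 = 423.5
|WE|² = (-10.5−(-2.5))² + (-2.5−(-4.5))² + (0−(-1))² = 64 + 4 + 1 = 69
|WF|² = (-10.5−9)² + (-2.5−0.5)² + (0−12.5)² = 380.25 + 9 + 156.25 = 545.5
|WG|² = (-10.5−6)² + (-2.5−0.5)² + (0−14)² = 272.25 + 9 + 196 = 477.25
Sorted ascending: E, D, G, … — the second-nearest is D.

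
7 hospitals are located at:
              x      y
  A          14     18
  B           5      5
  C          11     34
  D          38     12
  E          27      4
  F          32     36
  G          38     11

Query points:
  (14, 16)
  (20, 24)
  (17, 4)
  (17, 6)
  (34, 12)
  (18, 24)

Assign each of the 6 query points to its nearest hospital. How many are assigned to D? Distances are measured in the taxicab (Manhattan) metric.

1

(14, 16) — d to each: A:2, B:20, C:21, D:28, E:25, F:38, G:29 → nearest is A
(20, 24) — d to each: A:12, B:34, C:19, D:30, E:27, F:24, G:31 → nearest is A
(17, 4) — d to each: A:17, B:13, C:36, D:29, E:10, F:47, G:28 → nearest is E
(17, 6) — d to each: A:15, B:13, C:34, D:27, E:12, F:45, G:26 → nearest is E
(34, 12) — d to each: A:26, B:36, C:45, D:4, E:15, F:26, G:5 → nearest is D
(18, 24) — d to each: A:10, B:32, C:17, D:32, E:29, F:26, G:33 → nearest is A
1 of the 6 points has D as nearest.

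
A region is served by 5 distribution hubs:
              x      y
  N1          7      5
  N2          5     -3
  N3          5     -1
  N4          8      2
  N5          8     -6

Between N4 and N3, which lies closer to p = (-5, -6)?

Compare squared distances:
|pN4|² = (-5−8)² + (-6−2)² = 169 + 64 = 233
|pN3|² = (-5−5)² + (-6−(-1))² = 100 + 25 = 125
233 > 125, so N3 is closer.

N3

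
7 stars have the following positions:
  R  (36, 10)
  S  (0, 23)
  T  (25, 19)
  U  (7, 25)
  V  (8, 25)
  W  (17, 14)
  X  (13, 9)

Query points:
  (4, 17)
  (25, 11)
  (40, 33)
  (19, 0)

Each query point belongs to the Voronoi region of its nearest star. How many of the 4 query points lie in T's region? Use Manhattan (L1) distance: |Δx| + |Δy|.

(4, 17) — d to each: R:39, S:10, T:23, U:11, V:12, W:16, X:17 → nearest is S
(25, 11) — d to each: R:12, S:37, T:8, U:32, V:31, W:11, X:14 → nearest is T
(40, 33) — d to each: R:27, S:50, T:29, U:41, V:40, W:42, X:51 → nearest is R
(19, 0) — d to each: R:27, S:42, T:25, U:37, V:36, W:16, X:15 → nearest is X
1 of the 4 points has T as nearest.

1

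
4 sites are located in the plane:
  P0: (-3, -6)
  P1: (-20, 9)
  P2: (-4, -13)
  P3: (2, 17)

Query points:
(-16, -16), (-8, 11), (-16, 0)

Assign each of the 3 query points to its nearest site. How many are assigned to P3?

1

(-16, -16) — d² to each: P0:269, P1:641, P2:153, P3:1413 → nearest is P2
(-8, 11) — d² to each: P0:314, P1:148, P2:592, P3:136 → nearest is P3
(-16, 0) — d² to each: P0:205, P1:97, P2:313, P3:613 → nearest is P1
1 of the 3 points has P3 as nearest.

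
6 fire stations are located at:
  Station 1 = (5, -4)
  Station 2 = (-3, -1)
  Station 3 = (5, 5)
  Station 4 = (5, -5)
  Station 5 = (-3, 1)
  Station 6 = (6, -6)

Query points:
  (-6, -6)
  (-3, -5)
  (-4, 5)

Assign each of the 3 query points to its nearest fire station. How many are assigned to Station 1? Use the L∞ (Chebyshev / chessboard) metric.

0

(-6, -6) — d to each: Station 1:11, Station 2:5, Station 3:11, Station 4:11, Station 5:7, Station 6:12 → nearest is Station 2
(-3, -5) — d to each: Station 1:8, Station 2:4, Station 3:10, Station 4:8, Station 5:6, Station 6:9 → nearest is Station 2
(-4, 5) — d to each: Station 1:9, Station 2:6, Station 3:9, Station 4:10, Station 5:4, Station 6:11 → nearest is Station 5
0 of the 3 points have Station 1 as nearest.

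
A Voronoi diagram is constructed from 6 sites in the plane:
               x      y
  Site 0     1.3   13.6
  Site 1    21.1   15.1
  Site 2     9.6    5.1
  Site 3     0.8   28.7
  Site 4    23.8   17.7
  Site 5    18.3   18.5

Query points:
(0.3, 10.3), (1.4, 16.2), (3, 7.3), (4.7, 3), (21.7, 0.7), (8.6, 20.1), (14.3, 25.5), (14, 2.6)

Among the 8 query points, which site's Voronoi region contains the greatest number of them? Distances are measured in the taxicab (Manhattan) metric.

(0.3, 10.3) — d to each: Site 0:4.3, Site 1:25.6, Site 2:14.5, Site 3:18.9, Site 4:30.9, Site 5:26.2 → nearest is Site 0
(1.4, 16.2) — d to each: Site 0:2.7, Site 1:20.8, Site 2:19.3, Site 3:13.1, Site 4:23.9, Site 5:19.2 → nearest is Site 0
(3, 7.3) — d to each: Site 0:8, Site 1:25.9, Site 2:8.8, Site 3:23.6, Site 4:31.2, Site 5:26.5 → nearest is Site 0
(4.7, 3) — d to each: Site 0:14, Site 1:28.5, Site 2:7, Site 3:29.6, Site 4:33.8, Site 5:29.1 → nearest is Site 2
(21.7, 0.7) — d to each: Site 0:33.3, Site 1:15, Site 2:16.5, Site 3:48.9, Site 4:19.1, Site 5:21.2 → nearest is Site 1
(8.6, 20.1) — d to each: Site 0:13.8, Site 1:17.5, Site 2:16, Site 3:16.4, Site 4:17.6, Site 5:11.3 → nearest is Site 5
(14.3, 25.5) — d to each: Site 0:24.9, Site 1:17.2, Site 2:25.1, Site 3:16.7, Site 4:17.3, Site 5:11 → nearest is Site 5
(14, 2.6) — d to each: Site 0:23.7, Site 1:19.6, Site 2:6.9, Site 3:39.3, Site 4:24.9, Site 5:20.2 → nearest is Site 2
Tally — Site 0:3, Site 1:1, Site 2:2, Site 5:2. Site 0 captures the most (3).

Site 0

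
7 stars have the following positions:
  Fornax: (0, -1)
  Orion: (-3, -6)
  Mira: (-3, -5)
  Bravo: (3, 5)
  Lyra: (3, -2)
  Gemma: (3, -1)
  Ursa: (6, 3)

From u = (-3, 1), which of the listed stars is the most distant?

Compare squared distances (the ordering matches that of the actual distances):
d²(u, Fornax) = (-3−0)² + (1−(-1))² = 9 + 4 = 13
d²(u, Orion) = (-3−(-3))² + (1−(-6))² = 0 + 49 = 49
d²(u, Mira) = (-3−(-3))² + (1−(-5))² = 0 + 36 = 36
d²(u, Bravo) = (-3−3)² + (1−5)² = 36 + 16 = 52
d²(u, Lyra) = (-3−3)² + (1−(-2))² = 36 + 9 = 45
d²(u, Gemma) = (-3−3)² + (1−(-1))² = 36 + 4 = 40
d²(u, Ursa) = (-3−6)² + (1−3)² = 81 + 4 = 85
The largest is to Ursa.

Ursa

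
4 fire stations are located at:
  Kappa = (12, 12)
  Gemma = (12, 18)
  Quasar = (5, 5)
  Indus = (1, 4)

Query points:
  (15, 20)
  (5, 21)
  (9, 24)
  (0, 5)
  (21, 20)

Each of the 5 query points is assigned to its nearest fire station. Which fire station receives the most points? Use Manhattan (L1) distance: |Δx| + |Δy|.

Gemma

(15, 20) — d to each: Kappa:11, Gemma:5, Quasar:25, Indus:30 → nearest is Gemma
(5, 21) — d to each: Kappa:16, Gemma:10, Quasar:16, Indus:21 → nearest is Gemma
(9, 24) — d to each: Kappa:15, Gemma:9, Quasar:23, Indus:28 → nearest is Gemma
(0, 5) — d to each: Kappa:19, Gemma:25, Quasar:5, Indus:2 → nearest is Indus
(21, 20) — d to each: Kappa:17, Gemma:11, Quasar:31, Indus:36 → nearest is Gemma
Tally — Gemma:4, Indus:1. Gemma captures the most (4).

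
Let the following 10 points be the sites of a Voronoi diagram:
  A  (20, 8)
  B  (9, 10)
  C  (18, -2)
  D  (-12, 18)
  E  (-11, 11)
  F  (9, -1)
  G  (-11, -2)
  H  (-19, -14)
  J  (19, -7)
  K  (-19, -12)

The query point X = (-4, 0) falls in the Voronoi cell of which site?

G

Since √ is increasing, it suffices to compare squared distances:
|XA|² = (-4−20)² + (0−8)² = 576 + 64 = 640
|XB|² = (-4−9)² + (0−10)² = 169 + 100 = 269
|XC|² = (-4−18)² + (0−(-2))² = 484 + 4 = 488
|XD|² = (-4−(-12))² + (0−18)² = 64 + 324 = 388
|XE|² = (-4−(-11))² + (0−11)² = 49 + 121 = 170
|XF|² = (-4−9)² + (0−(-1))² = 169 + 1 = 170
|XG|² = (-4−(-11))² + (0−(-2))² = 49 + 4 = 53
|XH|² = (-4−(-19))² + (0−(-14))² = 225 + 196 = 421
|XJ|² = (-4−19)² + (0−(-7))² = 529 + 49 = 578
|XK|² = (-4−(-19))² + (0−(-12))² = 225 + 144 = 369
G is nearest.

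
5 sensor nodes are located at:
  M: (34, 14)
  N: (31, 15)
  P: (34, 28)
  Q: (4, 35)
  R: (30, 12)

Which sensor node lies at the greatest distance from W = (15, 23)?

M

Compare squared distances (the ordering matches that of the actual distances):
|WM|² = (15−34)² + (23−14)² = 361 + 81 = 442
|WN|² = (15−31)² + (23−15)² = 256 + 64 = 320
|WP|² = (15−34)² + (23−28)² = 361 + 25 = 386
|WQ|² = (15−4)² + (23−35)² = 121 + 144 = 265
|WR|² = (15−30)² + (23−12)² = 225 + 121 = 346
The largest is to M.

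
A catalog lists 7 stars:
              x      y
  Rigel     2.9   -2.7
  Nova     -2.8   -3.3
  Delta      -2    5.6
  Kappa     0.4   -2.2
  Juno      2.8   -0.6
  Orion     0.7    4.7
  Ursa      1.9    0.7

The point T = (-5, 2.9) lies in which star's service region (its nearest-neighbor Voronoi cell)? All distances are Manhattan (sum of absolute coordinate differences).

d(T, Rigel) = 7.9 + 5.6 = 13.5
d(T, Nova) = 2.2 + 6.2 = 8.4
d(T, Delta) = 3 + 2.7 = 5.7
d(T, Kappa) = 5.4 + 5.1 = 10.5
d(T, Juno) = 7.8 + 3.5 = 11.3
d(T, Orion) = 5.7 + 1.8 = 7.5
d(T, Ursa) = 6.9 + 2.2 = 9.1
Delta is nearest.

Delta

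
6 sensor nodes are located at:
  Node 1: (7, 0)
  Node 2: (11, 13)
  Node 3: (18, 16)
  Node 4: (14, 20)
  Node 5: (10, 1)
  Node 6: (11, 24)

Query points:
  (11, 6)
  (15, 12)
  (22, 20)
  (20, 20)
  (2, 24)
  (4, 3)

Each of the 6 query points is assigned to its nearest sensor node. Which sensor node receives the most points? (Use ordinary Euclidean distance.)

(11, 6) — d² to each: Node 1:52, Node 2:49, Node 3:149, Node 4:205, Node 5:26, Node 6:324 → nearest is Node 5
(15, 12) — d² to each: Node 1:208, Node 2:17, Node 3:25, Node 4:65, Node 5:146, Node 6:160 → nearest is Node 2
(22, 20) — d² to each: Node 1:625, Node 2:170, Node 3:32, Node 4:64, Node 5:505, Node 6:137 → nearest is Node 3
(20, 20) — d² to each: Node 1:569, Node 2:130, Node 3:20, Node 4:36, Node 5:461, Node 6:97 → nearest is Node 3
(2, 24) — d² to each: Node 1:601, Node 2:202, Node 3:320, Node 4:160, Node 5:593, Node 6:81 → nearest is Node 6
(4, 3) — d² to each: Node 1:18, Node 2:149, Node 3:365, Node 4:389, Node 5:40, Node 6:490 → nearest is Node 1
Tally — Node 1:1, Node 2:1, Node 3:2, Node 5:1, Node 6:1. Node 3 captures the most (2).

Node 3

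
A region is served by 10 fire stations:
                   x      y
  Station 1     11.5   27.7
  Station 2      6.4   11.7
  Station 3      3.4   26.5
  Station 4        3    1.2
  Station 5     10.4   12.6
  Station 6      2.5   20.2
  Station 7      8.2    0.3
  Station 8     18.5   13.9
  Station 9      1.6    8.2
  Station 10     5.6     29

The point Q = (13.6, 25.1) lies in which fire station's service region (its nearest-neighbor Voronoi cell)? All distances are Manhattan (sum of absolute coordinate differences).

d(Q, Station 1) = |13.6−11.5| + |25.1−27.7| = 2.1 + 2.6 = 4.7
d(Q, Station 2) = |13.6−6.4| + |25.1−11.7| = 7.2 + 13.4 = 20.6
d(Q, Station 3) = |13.6−3.4| + |25.1−26.5| = 10.2 + 1.4 = 11.6
d(Q, Station 4) = |13.6−3| + |25.1−1.2| = 10.6 + 23.9 = 34.5
d(Q, Station 5) = |13.6−10.4| + |25.1−12.6| = 3.2 + 12.5 = 15.7
d(Q, Station 6) = |13.6−2.5| + |25.1−20.2| = 11.1 + 4.9 = 16
d(Q, Station 7) = |13.6−8.2| + |25.1−0.3| = 5.4 + 24.8 = 30.2
d(Q, Station 8) = |13.6−18.5| + |25.1−13.9| = 4.9 + 11.2 = 16.1
d(Q, Station 9) = |13.6−1.6| + |25.1−8.2| = 12 + 16.9 = 28.9
d(Q, Station 10) = |13.6−5.6| + |25.1−29| = 8 + 3.9 = 11.9
Station 1 is nearest.

Station 1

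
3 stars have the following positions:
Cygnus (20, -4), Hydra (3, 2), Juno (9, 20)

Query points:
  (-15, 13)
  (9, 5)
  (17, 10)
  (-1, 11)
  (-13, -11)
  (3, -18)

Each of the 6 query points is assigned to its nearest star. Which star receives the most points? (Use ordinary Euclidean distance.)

Hydra

(-15, 13) — d² to each: Cygnus:1514, Hydra:445, Juno:625 → nearest is Hydra
(9, 5) — d² to each: Cygnus:202, Hydra:45, Juno:225 → nearest is Hydra
(17, 10) — d² to each: Cygnus:205, Hydra:260, Juno:164 → nearest is Juno
(-1, 11) — d² to each: Cygnus:666, Hydra:97, Juno:181 → nearest is Hydra
(-13, -11) — d² to each: Cygnus:1138, Hydra:425, Juno:1445 → nearest is Hydra
(3, -18) — d² to each: Cygnus:485, Hydra:400, Juno:1480 → nearest is Hydra
Tally — Hydra:5, Juno:1. Hydra captures the most (5).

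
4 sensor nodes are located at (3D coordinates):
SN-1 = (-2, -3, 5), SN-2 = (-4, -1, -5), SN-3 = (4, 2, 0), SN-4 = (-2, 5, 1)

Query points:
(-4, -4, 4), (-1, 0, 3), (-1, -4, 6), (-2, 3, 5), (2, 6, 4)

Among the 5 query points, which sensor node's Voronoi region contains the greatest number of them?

(-4, -4, 4) — d² to each: SN-1:6, SN-2:90, SN-3:116, SN-4:94 → nearest is SN-1
(-1, 0, 3) — d² to each: SN-1:14, SN-2:74, SN-3:38, SN-4:30 → nearest is SN-1
(-1, -4, 6) — d² to each: SN-1:3, SN-2:139, SN-3:97, SN-4:107 → nearest is SN-1
(-2, 3, 5) — d² to each: SN-1:36, SN-2:120, SN-3:62, SN-4:20 → nearest is SN-4
(2, 6, 4) — d² to each: SN-1:98, SN-2:166, SN-3:36, SN-4:26 → nearest is SN-4
Tally — SN-1:3, SN-4:2. SN-1 captures the most (3).

SN-1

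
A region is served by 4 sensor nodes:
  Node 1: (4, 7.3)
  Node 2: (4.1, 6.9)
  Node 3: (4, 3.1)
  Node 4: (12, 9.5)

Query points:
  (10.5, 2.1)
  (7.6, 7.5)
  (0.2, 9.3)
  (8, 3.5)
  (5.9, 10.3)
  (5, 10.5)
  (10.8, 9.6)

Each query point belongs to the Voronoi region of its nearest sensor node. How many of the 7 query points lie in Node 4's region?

(10.5, 2.1) — d² to each: Node 1:69.29, Node 2:64, Node 3:43.25, Node 4:57.01 → nearest is Node 3
(7.6, 7.5) — d² to each: Node 1:13, Node 2:12.61, Node 3:32.32, Node 4:23.36 → nearest is Node 2
(0.2, 9.3) — d² to each: Node 1:18.44, Node 2:20.97, Node 3:52.88, Node 4:139.28 → nearest is Node 1
(8, 3.5) — d² to each: Node 1:30.44, Node 2:26.77, Node 3:16.16, Node 4:52 → nearest is Node 3
(5.9, 10.3) — d² to each: Node 1:12.61, Node 2:14.8, Node 3:55.45, Node 4:37.85 → nearest is Node 1
(5, 10.5) — d² to each: Node 1:11.24, Node 2:13.77, Node 3:55.76, Node 4:50 → nearest is Node 1
(10.8, 9.6) — d² to each: Node 1:51.53, Node 2:52.18, Node 3:88.49, Node 4:1.45 → nearest is Node 4
1 of the 7 points has Node 4 as nearest.

1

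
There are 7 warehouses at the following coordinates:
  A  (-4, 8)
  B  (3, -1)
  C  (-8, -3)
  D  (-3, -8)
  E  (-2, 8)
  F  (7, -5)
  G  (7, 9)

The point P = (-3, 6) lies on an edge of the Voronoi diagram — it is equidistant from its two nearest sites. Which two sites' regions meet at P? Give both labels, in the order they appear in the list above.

A and E

Squared distances from P to each site:
|PA|² = (-3−(-4))² + (6−8)² = 1 + 4 = 5
|PB|² = (-3−3)² + (6−(-1))² = 36 + 49 = 85
|PC|² = (-3−(-8))² + (6−(-3))² = 25 + 81 = 106
|PD|² = (-3−(-3))² + (6−(-8))² = 0 + 196 = 196
|PE|² = (-3−(-2))² + (6−8)² = 1 + 4 = 5
|PF|² = (-3−7)² + (6−(-5))² = 100 + 121 = 221
|PG|² = (-3−7)² + (6−9)² = 100 + 9 = 109
P is equidistant from A and E (both at squared distance 5), and every other site is strictly farther — so P lies on the A–E Voronoi edge.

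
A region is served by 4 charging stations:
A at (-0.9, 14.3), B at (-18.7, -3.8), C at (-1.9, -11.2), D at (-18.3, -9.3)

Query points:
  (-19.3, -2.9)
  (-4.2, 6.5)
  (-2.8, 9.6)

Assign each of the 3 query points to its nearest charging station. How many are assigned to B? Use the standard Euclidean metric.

1

(-19.3, -2.9) — d² to each: A:634.4, B:1.17, C:371.65, D:41.96 → nearest is B
(-4.2, 6.5) — d² to each: A:71.73, B:316.34, C:318.58, D:448.45 → nearest is A
(-2.8, 9.6) — d² to each: A:25.7, B:432.37, C:433.45, D:597.46 → nearest is A
1 of the 3 points has B as nearest.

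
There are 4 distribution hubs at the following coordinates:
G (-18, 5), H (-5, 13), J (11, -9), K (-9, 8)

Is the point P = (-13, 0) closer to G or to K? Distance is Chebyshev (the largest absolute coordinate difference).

G

d(P,G) = max(5, 5) = 5
d(P,K) = max(4, 8) = 8
5 < 8, so G is closer.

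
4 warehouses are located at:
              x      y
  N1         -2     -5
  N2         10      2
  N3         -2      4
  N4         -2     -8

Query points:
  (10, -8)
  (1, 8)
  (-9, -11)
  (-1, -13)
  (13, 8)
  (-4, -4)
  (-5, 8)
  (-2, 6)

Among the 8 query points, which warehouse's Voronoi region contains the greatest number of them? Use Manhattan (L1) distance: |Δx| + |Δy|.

N3

(10, -8) — d to each: N1:15, N2:10, N3:24, N4:12 → nearest is N2
(1, 8) — d to each: N1:16, N2:15, N3:7, N4:19 → nearest is N3
(-9, -11) — d to each: N1:13, N2:32, N3:22, N4:10 → nearest is N4
(-1, -13) — d to each: N1:9, N2:26, N3:18, N4:6 → nearest is N4
(13, 8) — d to each: N1:28, N2:9, N3:19, N4:31 → nearest is N2
(-4, -4) — d to each: N1:3, N2:20, N3:10, N4:6 → nearest is N1
(-5, 8) — d to each: N1:16, N2:21, N3:7, N4:19 → nearest is N3
(-2, 6) — d to each: N1:11, N2:16, N3:2, N4:14 → nearest is N3
Tally — N1:1, N2:2, N3:3, N4:2. N3 captures the most (3).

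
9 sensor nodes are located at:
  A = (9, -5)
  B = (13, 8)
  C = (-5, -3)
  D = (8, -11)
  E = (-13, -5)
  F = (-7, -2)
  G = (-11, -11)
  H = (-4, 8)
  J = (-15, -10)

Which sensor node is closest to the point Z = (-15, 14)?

Squared Euclidean distances:
|ZA|² = 576 + 361 = 937
|ZB|² = 784 + 36 = 820
|ZC|² = 100 + 289 = 389
|ZD|² = 529 + 625 = 1154
|ZE|² = 4 + 361 = 365
|ZF|² = 64 + 256 = 320
|ZG|² = 16 + 625 = 641
|ZH|² = 121 + 36 = 157
|ZJ|² = 0 + 576 = 576
The smallest is to H, so Z lies in the Voronoi region of H.

H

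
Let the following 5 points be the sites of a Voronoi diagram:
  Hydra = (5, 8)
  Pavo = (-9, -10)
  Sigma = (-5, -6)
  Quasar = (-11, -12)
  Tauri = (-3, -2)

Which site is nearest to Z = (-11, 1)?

Tauri

Squared Euclidean distances:
d²(Z, Hydra) = (-11−5)² + (1−8)² = 256 + 49 = 305
d²(Z, Pavo) = (-11−(-9))² + (1−(-10))² = 4 + 121 = 125
d²(Z, Sigma) = (-11−(-5))² + (1−(-6))² = 36 + 49 = 85
d²(Z, Quasar) = (-11−(-11))² + (1−(-12))² = 0 + 169 = 169
d²(Z, Tauri) = (-11−(-3))² + (1−(-2))² = 64 + 9 = 73
Minimum is at Tauri.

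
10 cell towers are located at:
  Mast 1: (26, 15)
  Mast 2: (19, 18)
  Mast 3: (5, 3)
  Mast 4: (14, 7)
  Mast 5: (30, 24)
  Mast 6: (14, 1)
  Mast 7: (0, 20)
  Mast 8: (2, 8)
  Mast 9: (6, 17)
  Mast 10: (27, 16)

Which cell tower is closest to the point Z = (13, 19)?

Mast 2

Since √ is increasing, it suffices to compare squared distances:
d²(Z, Mast 1) = (13−26)² + (19−15)² = 169 + 16 = 185
d²(Z, Mast 2) = (13−19)² + (19−18)² = 36 + 1 = 37
d²(Z, Mast 3) = (13−5)² + (19−3)² = 64 + 256 = 320
d²(Z, Mast 4) = (13−14)² + (19−7)² = 1 + 144 = 145
d²(Z, Mast 5) = (13−30)² + (19−24)² = 289 + 25 = 314
d²(Z, Mast 6) = (13−14)² + (19−1)² = 1 + 324 = 325
d²(Z, Mast 7) = (13−0)² + (19−20)² = 169 + 1 = 170
d²(Z, Mast 8) = (13−2)² + (19−8)² = 121 + 121 = 242
d²(Z, Mast 9) = (13−6)² + (19−17)² = 49 + 4 = 53
d²(Z, Mast 10) = (13−27)² + (19−16)² = 196 + 9 = 205
Minimum is at Mast 2.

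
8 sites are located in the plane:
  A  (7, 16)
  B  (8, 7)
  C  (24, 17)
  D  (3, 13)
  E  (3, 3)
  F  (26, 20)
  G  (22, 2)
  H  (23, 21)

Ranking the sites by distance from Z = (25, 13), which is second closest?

Since √ is increasing, it suffices to compare squared distances:
|ZA|² = 324 + 9 = 333
|ZB|² = 289 + 36 = 325
|ZC|² = 1 + 16 = 17
|ZD|² = 484 + 0 = 484
|ZE|² = 484 + 100 = 584
|ZF|² = 1 + 49 = 50
|ZG|² = 9 + 121 = 130
|ZH|² = 4 + 64 = 68
Sorted ascending: C, F, H, … — the second-nearest is F.

F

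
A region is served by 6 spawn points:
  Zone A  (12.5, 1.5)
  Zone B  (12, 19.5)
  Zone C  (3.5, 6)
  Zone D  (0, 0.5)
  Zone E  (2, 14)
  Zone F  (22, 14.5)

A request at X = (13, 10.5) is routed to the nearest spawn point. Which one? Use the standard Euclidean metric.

Zone A

Since √ is increasing, it suffices to compare squared distances:
d²(X, Zone A) = (13−12.5)² + (10.5−1.5)² = 0.25 + 81 = 81.25
d²(X, Zone B) = (13−12)² + (10.5−19.5)² = 1 + 81 = 82
d²(X, Zone C) = (13−3.5)² + (10.5−6)² = 90.25 + 20.25 = 110.5
d²(X, Zone D) = (13−0)² + (10.5−0.5)² = 169 + 100 = 269
d²(X, Zone E) = (13−2)² + (10.5−14)² = 121 + 12.25 = 133.25
d²(X, Zone F) = (13−22)² + (10.5−14.5)² = 81 + 16 = 97
The smallest is to Zone A, so X lies in the Voronoi region of Zone A.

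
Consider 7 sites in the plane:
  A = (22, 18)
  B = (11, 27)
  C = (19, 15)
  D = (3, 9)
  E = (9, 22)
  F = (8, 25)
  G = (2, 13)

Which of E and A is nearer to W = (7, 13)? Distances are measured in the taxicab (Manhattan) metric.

E

d(W,E) = |7−9| + |13−22| = 2 + 9 = 11
d(W,A) = |7−22| + |13−18| = 15 + 5 = 20
11 < 20, so E is closer.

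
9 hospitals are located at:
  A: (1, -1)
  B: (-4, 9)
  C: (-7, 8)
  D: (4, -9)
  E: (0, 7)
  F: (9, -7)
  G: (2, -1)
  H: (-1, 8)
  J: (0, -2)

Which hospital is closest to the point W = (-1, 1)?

A

Since √ is increasing, it suffices to compare squared distances:
|WA|² = (-1−1)² + (1−(-1))² = 4 + 4 = 8
|WB|² = (-1−(-4))² + (1−9)² = 9 + 64 = 73
|WC|² = (-1−(-7))² + (1−8)² = 36 + 49 = 85
|WD|² = (-1−4)² + (1−(-9))² = 25 + 100 = 125
|WE|² = (-1−0)² + (1−7)² = 1 + 36 = 37
|WF|² = (-1−9)² + (1−(-7))² = 100 + 64 = 164
|WG|² = (-1−2)² + (1−(-1))² = 9 + 4 = 13
|WH|² = (-1−(-1))² + (1−8)² = 0 + 49 = 49
|WJ|² = (-1−0)² + (1−(-2))² = 1 + 9 = 10
A is nearest.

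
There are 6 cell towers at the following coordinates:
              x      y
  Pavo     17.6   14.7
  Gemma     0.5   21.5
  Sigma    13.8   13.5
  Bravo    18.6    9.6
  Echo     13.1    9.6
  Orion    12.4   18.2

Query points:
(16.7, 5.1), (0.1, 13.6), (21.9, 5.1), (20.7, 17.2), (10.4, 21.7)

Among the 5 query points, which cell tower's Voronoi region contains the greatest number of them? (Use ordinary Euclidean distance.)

(16.7, 5.1) — d² to each: Pavo:92.97, Gemma:531.4, Sigma:78.97, Bravo:23.86, Echo:33.21, Orion:190.1 → nearest is Bravo
(0.1, 13.6) — d² to each: Pavo:307.46, Gemma:62.57, Sigma:187.7, Bravo:358.25, Echo:185, Orion:172.45 → nearest is Gemma
(21.9, 5.1) — d² to each: Pavo:110.65, Gemma:726.92, Sigma:136.17, Bravo:31.14, Echo:97.69, Orion:261.86 → nearest is Bravo
(20.7, 17.2) — d² to each: Pavo:15.86, Gemma:426.53, Sigma:61.3, Bravo:62.17, Echo:115.52, Orion:69.89 → nearest is Pavo
(10.4, 21.7) — d² to each: Pavo:100.84, Gemma:98.05, Sigma:78.8, Bravo:213.65, Echo:153.7, Orion:16.25 → nearest is Orion
Tally — Pavo:1, Gemma:1, Bravo:2, Orion:1. Bravo captures the most (2).

Bravo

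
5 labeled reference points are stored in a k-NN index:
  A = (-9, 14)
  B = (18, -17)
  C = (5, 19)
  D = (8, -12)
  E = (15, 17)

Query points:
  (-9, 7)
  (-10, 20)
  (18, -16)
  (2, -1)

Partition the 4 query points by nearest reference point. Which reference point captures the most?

A

(-9, 7) — d² to each: A:49, B:1305, C:340, D:650, E:676 → nearest is A
(-10, 20) — d² to each: A:37, B:2153, C:226, D:1348, E:634 → nearest is A
(18, -16) — d² to each: A:1629, B:1, C:1394, D:116, E:1098 → nearest is B
(2, -1) — d² to each: A:346, B:512, C:409, D:157, E:493 → nearest is D
Tally — A:2, B:1, D:1. A captures the most (2).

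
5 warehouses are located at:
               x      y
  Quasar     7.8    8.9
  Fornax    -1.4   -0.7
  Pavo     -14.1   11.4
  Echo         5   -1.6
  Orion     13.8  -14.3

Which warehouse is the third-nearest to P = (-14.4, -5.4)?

Echo

Squared Euclidean distances:
d²(P, Quasar) = (-14.4−7.8)² + (-5.4−8.9)² = 492.84 + 204.49 = 697.33
d²(P, Fornax) = (-14.4−(-1.4))² + (-5.4−(-0.7))² = 169 + 22.09 = 191.09
d²(P, Pavo) = (-14.4−(-14.1))² + (-5.4−11.4)² = 0.09 + 282.24 = 282.33
d²(P, Echo) = (-14.4−5)² + (-5.4−(-1.6))² = 376.36 + 14.44 = 390.8
d²(P, Orion) = (-14.4−13.8)² + (-5.4−(-14.3))² = 795.24 + 79.21 = 874.45
Sorted ascending: Fornax, Pavo, Echo, Quasar, … — the third-nearest is Echo.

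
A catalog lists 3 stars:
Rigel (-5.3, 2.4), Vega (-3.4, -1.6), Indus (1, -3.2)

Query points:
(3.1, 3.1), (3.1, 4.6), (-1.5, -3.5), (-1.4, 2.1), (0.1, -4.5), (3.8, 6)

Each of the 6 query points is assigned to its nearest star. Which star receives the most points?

(3.1, 3.1) — d² to each: Rigel:71.05, Vega:64.34, Indus:44.1 → nearest is Indus
(3.1, 4.6) — d² to each: Rigel:75.4, Vega:80.69, Indus:65.25 → nearest is Indus
(-1.5, -3.5) — d² to each: Rigel:49.25, Vega:7.22, Indus:6.34 → nearest is Indus
(-1.4, 2.1) — d² to each: Rigel:15.3, Vega:17.69, Indus:33.85 → nearest is Rigel
(0.1, -4.5) — d² to each: Rigel:76.77, Vega:20.66, Indus:2.5 → nearest is Indus
(3.8, 6) — d² to each: Rigel:95.77, Vega:109.6, Indus:92.48 → nearest is Indus
Tally — Rigel:1, Indus:5. Indus captures the most (5).

Indus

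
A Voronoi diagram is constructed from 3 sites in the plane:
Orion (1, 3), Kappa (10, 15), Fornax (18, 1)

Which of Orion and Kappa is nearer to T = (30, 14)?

Compare squared distances:
d²(T, Orion) = (30−1)² + (14−3)² = 841 + 121 = 962
d²(T, Kappa) = (30−10)² + (14−15)² = 400 + 1 = 401
962 > 401, so Kappa is closer.

Kappa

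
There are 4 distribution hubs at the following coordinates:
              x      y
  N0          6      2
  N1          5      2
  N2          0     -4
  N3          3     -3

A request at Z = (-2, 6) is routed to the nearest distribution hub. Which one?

Squared Euclidean distances:
|ZN0|² = 64 + 16 = 80
|ZN1|² = 49 + 16 = 65
|ZN2|² = 4 + 100 = 104
|ZN3|² = 25 + 81 = 106
N1 is nearest.

N1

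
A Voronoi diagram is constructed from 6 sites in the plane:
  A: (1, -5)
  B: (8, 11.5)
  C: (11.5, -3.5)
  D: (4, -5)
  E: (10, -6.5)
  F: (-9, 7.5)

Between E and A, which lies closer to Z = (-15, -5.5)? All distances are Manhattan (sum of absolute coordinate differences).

d(Z,E) = |-15−10| + |-5.5−(-6.5)| = 25 + 1 = 26
d(Z,A) = |-15−1| + |-5.5−(-5)| = 16 + 0.5 = 16.5
26 > 16.5, so A is closer.

A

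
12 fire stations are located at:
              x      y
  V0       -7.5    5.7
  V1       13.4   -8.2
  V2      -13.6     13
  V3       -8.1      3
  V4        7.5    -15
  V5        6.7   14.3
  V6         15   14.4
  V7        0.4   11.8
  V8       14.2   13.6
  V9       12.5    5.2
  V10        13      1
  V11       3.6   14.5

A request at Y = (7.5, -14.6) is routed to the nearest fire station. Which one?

Since √ is increasing, it suffices to compare squared distances:
|YV0|² = 225 + 412.09 = 637.09
|YV1|² = 34.81 + 40.96 = 75.77
|YV2|² = 445.21 + 761.76 = 1206.97
|YV3|² = 243.36 + 309.76 = 553.12
|YV4|² = 0 + 0.16 = 0.16
|YV5|² = 0.64 + 835.21 = 835.85
|YV6|² = 56.25 + 841 = 897.25
|YV7|² = 50.41 + 696.96 = 747.37
|YV8|² = 44.89 + 795.24 = 840.13
|YV9|² = 25 + 392.04 = 417.04
d²(Y, V10) = 30.25 + 243.36 = 273.61
d²(Y, V11) = 15.21 + 846.81 = 862.02
V4 is nearest.

V4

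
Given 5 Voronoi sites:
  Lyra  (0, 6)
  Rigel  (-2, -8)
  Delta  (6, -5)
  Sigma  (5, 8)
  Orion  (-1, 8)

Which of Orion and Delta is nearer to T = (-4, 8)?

Orion

Compare squared distances:
d²(T, Orion) = (-4−(-1))² + (8−8)² = 9 + 0 = 9
d²(T, Delta) = (-4−6)² + (8−(-5))² = 100 + 169 = 269
9 < 269, so Orion is closer.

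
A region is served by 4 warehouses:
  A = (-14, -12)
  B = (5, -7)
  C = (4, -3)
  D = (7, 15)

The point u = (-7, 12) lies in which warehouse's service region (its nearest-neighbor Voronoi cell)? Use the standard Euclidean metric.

D

Compare squared distances (the ordering matches that of the actual distances):
|uA|² = (-7−(-14))² + (12−(-12))² = 49 + 576 = 625
|uB|² = (-7−5)² + (12−(-7))² = 144 + 361 = 505
|uC|² = (-7−4)² + (12−(-3))² = 121 + 225 = 346
|uD|² = (-7−7)² + (12−15)² = 196 + 9 = 205
Minimum is at D.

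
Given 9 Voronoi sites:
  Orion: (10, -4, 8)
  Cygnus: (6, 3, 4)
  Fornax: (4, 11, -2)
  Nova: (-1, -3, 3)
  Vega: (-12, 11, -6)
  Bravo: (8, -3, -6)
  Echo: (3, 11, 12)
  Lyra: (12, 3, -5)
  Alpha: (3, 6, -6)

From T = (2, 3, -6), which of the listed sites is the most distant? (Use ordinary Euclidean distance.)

Squared Euclidean distances:
d²(T, Orion) = (2−10)² + (3−(-4))² + (-6−8)² = 64 + 49 + 196 = 309
d²(T, Cygnus) = (2−6)² + (3−3)² + (-6−4)² = 16 + 0 + 100 = 116
d²(T, Fornax) = (2−4)² + (3−11)² + (-6−(-2))² = 4 + 64 + 16 = 84
d²(T, Nova) = (2−(-1))² + (3−(-3))² + (-6−3)² = 9 + 36 + 81 = 126
d²(T, Vega) = (2−(-12))² + (3−11)² + (-6−(-6))² = 196 + 64 + 0 = 260
d²(T, Bravo) = (2−8)² + (3−(-3))² + (-6−(-6))² = 36 + 36 + 0 = 72
d²(T, Echo) = (2−3)² + (3−11)² + (-6−12)² = 1 + 64 + 324 = 389
d²(T, Lyra) = (2−12)² + (3−3)² + (-6−(-5))² = 100 + 0 + 1 = 101
d²(T, Alpha) = (2−3)² + (3−6)² + (-6−(-6))² = 1 + 9 + 0 = 10
The largest is to Echo.

Echo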